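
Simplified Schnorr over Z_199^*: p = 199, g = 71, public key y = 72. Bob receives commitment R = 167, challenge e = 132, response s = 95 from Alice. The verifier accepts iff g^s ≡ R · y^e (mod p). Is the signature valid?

valid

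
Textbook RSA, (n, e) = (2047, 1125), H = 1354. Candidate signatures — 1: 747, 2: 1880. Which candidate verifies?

1

Candidate 1: 747^2 = 558009 ≡ 1225; 747^4 ≡ 1225^2 = 1500625 ≡ 174; 747^8 ≡ 174^2 = 30276 ≡ 1618; 747^16 ≡ 1618^2 = 2617924 ≡ 1858; 747^32 ≡ 1858^2 = 3452164 ≡ 922; 747^64 ≡ 922^2 = 850084 ≡ 579; 747^128 ≡ 579^2 = 335241 ≡ 1580; 747^256 ≡ 1580^2 = 2496400 ≡ 1107; 747^512 ≡ 1107^2 = 1225449 ≡ 1343; 747^1024 ≡ 1343^2 = 1803649 ≡ 242; 1125 = 1024 + 64 + 32 + 4 + 1, so 747^1125 ≡ 242·579·922·174·747 ≡ 1354 (mod 2047)
  → matches H = 1354
Candidate 2: 1880^2 = 3534400 ≡ 1278; 1880^4 ≡ 1278^2 = 1633284 ≡ 1825; 1880^8 ≡ 1825^2 = 3330625 ≡ 156; 1880^16 ≡ 156^2 = 24336 ≡ 1819; 1880^32 ≡ 1819^2 = 3308761 ≡ 809; 1880^64 ≡ 809^2 = 654481 ≡ 1488; 1880^128 ≡ 1488^2 = 2214144 ≡ 1337; 1880^256 ≡ 1337^2 = 1787569 ≡ 538; 1880^512 ≡ 538^2 = 289444 ≡ 817; 1880^1024 ≡ 817^2 = 667489 ≡ 167; 1125 = 1024 + 64 + 32 + 4 + 1, so 1880^1125 ≡ 167·1488·809·1825·1880 ≡ 1509 (mod 2047)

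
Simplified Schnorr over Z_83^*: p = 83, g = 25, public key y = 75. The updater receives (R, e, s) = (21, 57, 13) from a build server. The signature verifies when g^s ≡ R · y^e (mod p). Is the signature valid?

g^s mod p:
25^2 = 625 ≡ 44
25^4 ≡ 44^2 = 1936 ≡ 27
25^8 ≡ 27^2 = 729 ≡ 65
13 = 8 + 4 + 1, so 25^13 ≡ 65·27·25 ≡ 51 (mod 83)
R · y^e mod p:
75^2 = 5625 ≡ 64
75^4 ≡ 64^2 = 4096 ≡ 29
75^8 ≡ 29^2 = 841 ≡ 11
75^16 ≡ 11^2 = 121 ≡ 38
75^32 ≡ 38^2 = 1444 ≡ 33
57 = 32 + 16 + 8 + 1, so 75^57 ≡ 33·38·11·75 ≡ 38 (mod 83)
21·38 = 798 ≡ 51 (mod 83)
51 ≡ 51 (mod 83); signature holds.

valid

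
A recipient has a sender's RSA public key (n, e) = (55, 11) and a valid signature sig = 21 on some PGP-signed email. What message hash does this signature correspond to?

sig^2 ≡ 21^2 = 441 ≡ 1
sig^4 ≡ 1^2 = 1
sig^8 ≡ 1^2 = 1
11 = 8 + 2 + 1, so sig^11 ≡ 1·1·21 ≡ 21 (mod 55)

21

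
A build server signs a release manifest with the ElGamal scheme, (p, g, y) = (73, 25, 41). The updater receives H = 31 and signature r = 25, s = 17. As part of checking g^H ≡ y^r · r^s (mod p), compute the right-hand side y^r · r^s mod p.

19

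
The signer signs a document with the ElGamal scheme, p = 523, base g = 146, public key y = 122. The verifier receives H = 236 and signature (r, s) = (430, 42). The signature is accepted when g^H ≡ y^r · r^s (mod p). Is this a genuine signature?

forged

Left side g^H mod p:
146^2 = 21316 ≡ 396
146^4 ≡ 396^2 = 156816 ≡ 439
146^8 ≡ 439^2 = 192721 ≡ 257
146^16 ≡ 257^2 = 66049 ≡ 151
146^32 ≡ 151^2 = 22801 ≡ 312
146^64 ≡ 312^2 = 97344 ≡ 66
146^128 ≡ 66^2 = 4356 ≡ 172
236 = 128 + 64 + 32 + 8 + 4, so 146^236 ≡ 172·66·312·257·439 ≡ 77 (mod 523)
Right side y^r · r^s mod p:
122^2 = 14884 ≡ 240
122^4 ≡ 240^2 = 57600 ≡ 70
122^8 ≡ 70^2 = 4900 ≡ 193
122^16 ≡ 193^2 = 37249 ≡ 116
122^32 ≡ 116^2 = 13456 ≡ 381
122^64 ≡ 381^2 = 145161 ≡ 290
122^128 ≡ 290^2 = 84100 ≡ 420
122^256 ≡ 420^2 = 176400 ≡ 149
430 = 256 + 128 + 32 + 8 + 4 + 2, so 122^430 ≡ 149·420·381·193·70·240 ≡ 325 (mod 523)
430^2 = 184900 ≡ 281
430^4 ≡ 281^2 = 78961 ≡ 511
430^8 ≡ 511^2 = 261121 ≡ 144
430^16 ≡ 144^2 = 20736 ≡ 339
430^32 ≡ 339^2 = 114921 ≡ 384
42 = 32 + 8 + 2, so 430^42 ≡ 384·144·281 ≡ 369 (mod 523)
325·369 = 119925 ≡ 158 (mod 523)
77 ≠ 158, so verification fails.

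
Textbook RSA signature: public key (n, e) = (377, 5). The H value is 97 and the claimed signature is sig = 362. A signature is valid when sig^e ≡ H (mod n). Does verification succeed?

sig^2 ≡ 362^2 = 131044 ≡ 225
sig^4 ≡ 225^2 = 50625 ≡ 107
5 = 4 + 1, so sig^5 ≡ 107·362 ≡ 280 (mod 377)
280 ≠ 97, so verification fails.

fails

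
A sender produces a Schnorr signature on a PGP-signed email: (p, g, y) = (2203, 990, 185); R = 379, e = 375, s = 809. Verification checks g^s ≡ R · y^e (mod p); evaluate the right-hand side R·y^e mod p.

1684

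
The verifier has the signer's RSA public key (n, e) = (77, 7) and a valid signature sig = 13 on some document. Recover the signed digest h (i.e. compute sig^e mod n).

sig^2 ≡ 13^2 = 169 ≡ 15
sig^4 ≡ 15^2 = 225 ≡ 71
7 = 4 + 2 + 1, so sig^7 ≡ 71·15·13 ≡ 62 (mod 77)

62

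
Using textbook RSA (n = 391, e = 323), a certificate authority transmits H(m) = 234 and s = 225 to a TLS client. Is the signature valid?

valid

Squares mod 391: s^1≡225, s^2≡186, s^4≡188, s^8≡154, s^16≡256, s^32≡239, s^64≡35, s^128≡52, s^256≡358
323 = 256 + 64 + 2 + 1, so s^323 ≡ 358·35·186·225 ≡ 234 (mod 391)
Since 234 equals the digest 234, verification succeeds.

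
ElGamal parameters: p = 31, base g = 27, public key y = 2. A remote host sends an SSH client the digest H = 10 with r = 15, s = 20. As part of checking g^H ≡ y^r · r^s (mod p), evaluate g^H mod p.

27^10 mod 31 = 1

1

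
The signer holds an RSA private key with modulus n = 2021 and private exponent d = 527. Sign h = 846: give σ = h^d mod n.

1739

Squares mod 2021: h^1≡846, h^2≡282, h^4≡705, h^8≡1880, h^16≡1692, h^32≡1128, h^64≡1175, h^128≡282, h^256≡705, h^512≡1880
527 = 512 + 8 + 4 + 2 + 1, so h^527 ≡ 1880·1880·705·282·846 ≡ 1739 (mod 2021)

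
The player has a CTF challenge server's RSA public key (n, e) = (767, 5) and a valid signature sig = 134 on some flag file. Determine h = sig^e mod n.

sig^5 mod 767 = 205

205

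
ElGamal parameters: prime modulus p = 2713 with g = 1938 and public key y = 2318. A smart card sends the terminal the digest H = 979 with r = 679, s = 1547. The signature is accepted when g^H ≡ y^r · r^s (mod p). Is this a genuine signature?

forged

Left side g^H mod p:
Squares mod 2713: 1938^1≡1938, 1938^2≡1052, 1938^4≡2513, 1938^8≡2018, 1938^16≡111, 1938^32≡1469, 1938^64≡1126, 1938^128≡905, 1938^256≡2412, 1938^512≡1072
979 = 512 + 256 + 128 + 64 + 16 + 2 + 1, so 1938^979 ≡ 1072·2412·905·1126·111·1052·1938 ≡ 876 (mod 2713)
Right side y^r · r^s mod p:
Squares mod 2713: 2318^1≡2318, 2318^2≡1384, 2318^4≡78, 2318^8≡658, 2318^16≡1597, 2318^32≡189, 2318^64≡452, 2318^128≡829, 2318^256≡852, 2318^512≡1533
679 = 512 + 128 + 32 + 4 + 2 + 1, so 2318^679 ≡ 1533·829·189·78·1384·2318 ≡ 395 (mod 2713)
Squares mod 2713: 679^1≡679, 679^2≡2544, 679^4≡1431, 679^8≡2159, 679^16≡347, 679^32≡1037, 679^64≡1021, 679^128≡649, 679^256≡686, 679^512≡1247, 679^1024≡460
1547 = 1024 + 512 + 8 + 2 + 1, so 679^1547 ≡ 460·1247·2159·2544·679 ≡ 876 (mod 2713)
395·876 = 346020 ≡ 1469 (mod 2713)
876 ≠ 1469, so verification fails.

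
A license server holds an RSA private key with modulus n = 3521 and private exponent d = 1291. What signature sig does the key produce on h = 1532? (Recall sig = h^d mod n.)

h^2 ≡ 1532^2 = 2347024 ≡ 2038
h^4 ≡ 2038^2 = 4153444 ≡ 2185
h^8 ≡ 2185^2 = 4774225 ≡ 3270
h^16 ≡ 3270^2 = 10692900 ≡ 3144
h^32 ≡ 3144^2 = 9884736 ≡ 1289
h^64 ≡ 1289^2 = 1661521 ≡ 3130
h^128 ≡ 3130^2 = 9796900 ≡ 1478
h^256 ≡ 1478^2 = 2184484 ≡ 1464
h^512 ≡ 1464^2 = 2143296 ≡ 2528
h^1024 ≡ 2528^2 = 6390784 ≡ 169
1291 = 1024 + 256 + 8 + 2 + 1, so h^1291 ≡ 169·1464·3270·2038·1532 ≡ 671 (mod 3521)

671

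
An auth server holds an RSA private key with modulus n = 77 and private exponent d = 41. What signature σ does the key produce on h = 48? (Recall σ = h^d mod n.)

h^2 ≡ 48^2 = 2304 ≡ 71
h^4 ≡ 71^2 = 5041 ≡ 36
h^8 ≡ 36^2 = 1296 ≡ 64
h^16 ≡ 64^2 = 4096 ≡ 15
h^32 ≡ 15^2 = 225 ≡ 71
41 = 32 + 8 + 1, so h^41 ≡ 71·64·48 ≡ 48 (mod 77)

48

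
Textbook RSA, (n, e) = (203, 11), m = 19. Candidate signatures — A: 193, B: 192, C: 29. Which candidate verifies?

B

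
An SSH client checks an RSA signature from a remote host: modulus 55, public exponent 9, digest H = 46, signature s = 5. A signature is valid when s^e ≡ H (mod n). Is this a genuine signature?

s^2 ≡ 5^2 = 25
s^4 ≡ 25^2 = 625 ≡ 20
s^8 ≡ 20^2 = 400 ≡ 15
9 = 8 + 1, so s^9 ≡ 15·5 ≡ 20 (mod 55)
s^9 mod 55 = 20, but H = 46.

forged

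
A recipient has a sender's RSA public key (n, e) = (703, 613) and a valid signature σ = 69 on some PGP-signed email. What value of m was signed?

Squares mod 703: σ^1≡69, σ^2≡543, σ^4≡292, σ^8≡201, σ^16≡330, σ^32≡638, σ^64≡7, σ^128≡49, σ^256≡292, σ^512≡201
613 = 512 + 64 + 32 + 4 + 1, so σ^613 ≡ 201·7·638·292·69 ≡ 69 (mod 703)

69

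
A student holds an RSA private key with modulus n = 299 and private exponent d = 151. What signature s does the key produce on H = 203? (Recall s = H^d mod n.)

83

Squares mod 299: H^1≡203, H^2≡246, H^4≡118, H^8≡170, H^16≡196, H^32≡144, H^64≡105, H^128≡261
151 = 128 + 16 + 4 + 2 + 1, so H^151 ≡ 261·196·118·246·203 ≡ 83 (mod 299)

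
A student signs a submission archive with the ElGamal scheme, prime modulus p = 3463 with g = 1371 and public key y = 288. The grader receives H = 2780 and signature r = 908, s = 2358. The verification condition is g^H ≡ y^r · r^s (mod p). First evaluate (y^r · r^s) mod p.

391

288^2 = 82944 ≡ 3295
288^4 ≡ 3295^2 = 10857025 ≡ 520
288^8 ≡ 520^2 = 270400 ≡ 286
288^16 ≡ 286^2 = 81796 ≡ 2147
288^32 ≡ 2147^2 = 4609609 ≡ 356
288^64 ≡ 356^2 = 126736 ≡ 2068
288^128 ≡ 2068^2 = 4276624 ≡ 3282
288^256 ≡ 3282^2 = 10771524 ≡ 1594
288^512 ≡ 1594^2 = 2540836 ≡ 2457
908 = 512 + 256 + 128 + 8 + 4, so 288^908 ≡ 2457·1594·3282·286·520 ≡ 2446 (mod 3463)
908^2 = 824464 ≡ 270
908^4 ≡ 270^2 = 72900 ≡ 177
908^8 ≡ 177^2 = 31329 ≡ 162
908^16 ≡ 162^2 = 26244 ≡ 2003
908^32 ≡ 2003^2 = 4012009 ≡ 1855
908^64 ≡ 1855^2 = 3441025 ≡ 2266
908^128 ≡ 2266^2 = 5134756 ≡ 2590
908^256 ≡ 2590^2 = 6708100 ≡ 269
908^512 ≡ 269^2 = 72361 ≡ 3101
908^1024 ≡ 3101^2 = 9616201 ≡ 2913
908^2048 ≡ 2913^2 = 8485569 ≡ 1219
2358 = 2048 + 256 + 32 + 16 + 4 + 2, so 908^2358 ≡ 1219·269·1855·2003·177·270 ≡ 1188 (mod 3463)
y^r · r^s ≡ 2446·1188 = 2905848 ≡ 391 (mod 3463)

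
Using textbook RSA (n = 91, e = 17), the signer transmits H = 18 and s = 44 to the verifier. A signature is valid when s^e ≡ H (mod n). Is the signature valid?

Squares mod 91: s^1≡44, s^2≡25, s^4≡79, s^8≡53, s^16≡79
17 = 16 + 1, so s^17 ≡ 79·44 ≡ 18 (mod 91)
18 = H, so the signature checks out.

valid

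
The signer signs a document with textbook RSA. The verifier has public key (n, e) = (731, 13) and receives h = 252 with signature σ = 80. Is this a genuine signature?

genuine

σ^13 mod 731 = 252
σ^13 mod 731 = 252 matches h.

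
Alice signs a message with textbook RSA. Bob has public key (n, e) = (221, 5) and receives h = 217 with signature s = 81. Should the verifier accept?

s^2 ≡ 81^2 = 6561 ≡ 152
s^4 ≡ 152^2 = 23104 ≡ 120
5 = 4 + 1, so s^5 ≡ 120·81 ≡ 217 (mod 221)
s^5 mod 221 = 217 matches h.

accept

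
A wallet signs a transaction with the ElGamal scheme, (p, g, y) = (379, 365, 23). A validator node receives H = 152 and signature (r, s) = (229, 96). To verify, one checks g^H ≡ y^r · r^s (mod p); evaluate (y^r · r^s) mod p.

36

Squares mod 379: 23^1≡23, 23^2≡150, 23^4≡139, 23^8≡371, 23^16≡64, 23^32≡306, 23^64≡23, 23^128≡150
229 = 128 + 64 + 32 + 4 + 1, so 23^229 ≡ 150·23·306·139·23 ≡ 205 (mod 379)
Squares mod 379: 229^1≡229, 229^2≡139, 229^4≡371, 229^8≡64, 229^16≡306, 229^32≡23, 229^64≡150
96 = 64 + 32, so 229^96 ≡ 150·23 ≡ 39 (mod 379)
y^r · r^s ≡ 205·39 = 7995 ≡ 36 (mod 379)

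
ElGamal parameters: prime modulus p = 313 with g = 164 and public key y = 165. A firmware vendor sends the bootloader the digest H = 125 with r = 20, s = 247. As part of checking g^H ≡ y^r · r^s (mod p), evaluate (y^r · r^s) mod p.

165^2 = 27225 ≡ 307
165^4 ≡ 307^2 = 94249 ≡ 36
165^8 ≡ 36^2 = 1296 ≡ 44
165^16 ≡ 44^2 = 1936 ≡ 58
20 = 16 + 4, so 165^20 ≡ 58·36 ≡ 210 (mod 313)
20^2 = 400 ≡ 87
20^4 ≡ 87^2 = 7569 ≡ 57
20^8 ≡ 57^2 = 3249 ≡ 119
20^16 ≡ 119^2 = 14161 ≡ 76
20^32 ≡ 76^2 = 5776 ≡ 142
20^64 ≡ 142^2 = 20164 ≡ 132
20^128 ≡ 132^2 = 17424 ≡ 209
247 = 128 + 64 + 32 + 16 + 4 + 2 + 1, so 20^247 ≡ 209·132·142·76·57·87·20 ≡ 145 (mod 313)
y^r · r^s ≡ 210·145 = 30450 ≡ 89 (mod 313)

89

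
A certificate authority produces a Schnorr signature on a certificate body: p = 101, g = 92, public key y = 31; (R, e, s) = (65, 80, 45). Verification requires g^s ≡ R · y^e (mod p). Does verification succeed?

fails

g^s mod p:
Squares mod 101: 92^1≡92, 92^2≡81, 92^4≡97, 92^8≡16, 92^16≡54, 92^32≡88
45 = 32 + 8 + 4 + 1, so 92^45 ≡ 88·16·97·92 ≡ 87 (mod 101)
R · y^e mod p:
Squares mod 101: 31^1≡31, 31^2≡52, 31^4≡78, 31^8≡24, 31^16≡71, 31^32≡92, 31^64≡81
80 = 64 + 16, so 31^80 ≡ 81·71 ≡ 95 (mod 101)
65·95 = 6175 ≡ 14 (mod 101)
87 ≠ 14; the check fails.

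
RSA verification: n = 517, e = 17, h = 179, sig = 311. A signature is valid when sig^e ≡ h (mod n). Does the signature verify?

sig^2 ≡ 311^2 = 96721 ≡ 42
sig^4 ≡ 42^2 = 1764 ≡ 213
sig^8 ≡ 213^2 = 45369 ≡ 390
sig^16 ≡ 390^2 = 152100 ≡ 102
17 = 16 + 1, so sig^17 ≡ 102·311 ≡ 185 (mod 517)
The recovered value 185 does not match the digest 179.

does not verify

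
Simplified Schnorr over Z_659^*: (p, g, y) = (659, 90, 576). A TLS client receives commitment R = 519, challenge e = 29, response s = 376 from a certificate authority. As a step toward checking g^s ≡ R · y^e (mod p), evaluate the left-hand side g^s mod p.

410

Squares mod 659: 90^1≡90, 90^2≡192, 90^4≡619, 90^8≡282, 90^16≡444, 90^32≡95, 90^64≡458, 90^128≡202, 90^256≡605
376 = 256 + 64 + 32 + 16 + 8, so 90^376 ≡ 605·458·95·444·282 ≡ 410 (mod 659)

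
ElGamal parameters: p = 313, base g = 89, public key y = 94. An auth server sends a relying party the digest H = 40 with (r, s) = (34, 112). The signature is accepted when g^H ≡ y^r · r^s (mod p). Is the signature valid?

invalid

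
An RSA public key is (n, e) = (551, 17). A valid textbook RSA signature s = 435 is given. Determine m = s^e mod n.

s^2 ≡ 435^2 = 189225 ≡ 232
s^4 ≡ 232^2 = 53824 ≡ 377
s^8 ≡ 377^2 = 142129 ≡ 522
s^16 ≡ 522^2 = 272484 ≡ 290
17 = 16 + 1, so s^17 ≡ 290·435 ≡ 522 (mod 551)

522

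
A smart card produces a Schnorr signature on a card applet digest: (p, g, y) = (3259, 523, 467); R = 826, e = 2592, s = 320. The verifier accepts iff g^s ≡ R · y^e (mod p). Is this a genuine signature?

g^s mod p:
523^2 = 273529 ≡ 3032
523^4 ≡ 3032^2 = 9193024 ≡ 2644
523^8 ≡ 2644^2 = 6990736 ≡ 181
523^16 ≡ 181^2 = 32761 ≡ 171
523^32 ≡ 171^2 = 29241 ≡ 3169
523^64 ≡ 3169^2 = 10042561 ≡ 1582
523^128 ≡ 1582^2 = 2502724 ≡ 3071
523^256 ≡ 3071^2 = 9431041 ≡ 2754
320 = 256 + 64, so 523^320 ≡ 2754·1582 ≡ 2804 (mod 3259)
R · y^e mod p:
467^2 = 218089 ≡ 2995
467^4 ≡ 2995^2 = 8970025 ≡ 1257
467^8 ≡ 1257^2 = 1580049 ≡ 2693
467^16 ≡ 2693^2 = 7252249 ≡ 974
467^32 ≡ 974^2 = 948676 ≡ 307
467^64 ≡ 307^2 = 94249 ≡ 2997
467^128 ≡ 2997^2 = 8982009 ≡ 205
467^256 ≡ 205^2 = 42025 ≡ 2917
467^512 ≡ 2917^2 = 8508889 ≡ 2899
467^1024 ≡ 2899^2 = 8404201 ≡ 2499
467^2048 ≡ 2499^2 = 6245001 ≡ 757
2592 = 2048 + 512 + 32, so 467^2592 ≡ 757·2899·307 ≡ 1408 (mod 3259)
826·1408 = 1163008 ≡ 2804 (mod 3259)
2804 ≡ 2804 (mod 3259); signature holds.

genuine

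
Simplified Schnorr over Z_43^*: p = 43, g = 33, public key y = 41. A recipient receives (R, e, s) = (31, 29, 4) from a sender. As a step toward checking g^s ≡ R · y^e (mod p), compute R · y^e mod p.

41^2 = 1681 ≡ 4
41^4 ≡ 4^2 = 16
41^8 ≡ 16^2 = 256 ≡ 41
41^16 ≡ 41^2 = 1681 ≡ 4
29 = 16 + 8 + 4 + 1, so 41^29 ≡ 4·41·16·41 ≡ 41 (mod 43)
R · y^e ≡ 31·41 = 1271 ≡ 24 (mod 43)

24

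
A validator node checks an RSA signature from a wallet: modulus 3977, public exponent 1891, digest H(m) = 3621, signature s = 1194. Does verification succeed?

Squares mod 3977: s^1≡1194, s^2≡1870, s^4≡1117, s^8≡2888, s^16≡775, s^32≡98, s^64≡1650, s^128≡2232, s^256≡2620, s^512≡98, s^1024≡1650
1891 = 1024 + 512 + 256 + 64 + 32 + 2 + 1, so s^1891 ≡ 1650·98·2620·1650·98·1870·1194 ≡ 2168 (mod 3977)
The recovered value 2168 does not match the digest 3621.

fails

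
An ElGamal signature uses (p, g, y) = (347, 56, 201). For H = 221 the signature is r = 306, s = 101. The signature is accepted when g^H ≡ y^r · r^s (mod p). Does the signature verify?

Left side g^H mod p:
56^2 = 3136 ≡ 13
56^4 ≡ 13^2 = 169
56^8 ≡ 169^2 = 28561 ≡ 107
56^16 ≡ 107^2 = 11449 ≡ 345
56^32 ≡ 345^2 = 119025 ≡ 4
56^64 ≡ 4^2 = 16
56^128 ≡ 16^2 = 256
221 = 128 + 64 + 16 + 8 + 4 + 1, so 56^221 ≡ 256·16·345·107·169·56 ≡ 339 (mod 347)
Right side y^r · r^s mod p:
201^2 = 40401 ≡ 149
201^4 ≡ 149^2 = 22201 ≡ 340
201^8 ≡ 340^2 = 115600 ≡ 49
201^16 ≡ 49^2 = 2401 ≡ 319
201^32 ≡ 319^2 = 101761 ≡ 90
201^64 ≡ 90^2 = 8100 ≡ 119
201^128 ≡ 119^2 = 14161 ≡ 281
201^256 ≡ 281^2 = 78961 ≡ 192
306 = 256 + 32 + 16 + 2, so 201^306 ≡ 192·90·319·149 ≡ 213 (mod 347)
306^2 = 93636 ≡ 293
306^4 ≡ 293^2 = 85849 ≡ 140
306^8 ≡ 140^2 = 19600 ≡ 168
306^16 ≡ 168^2 = 28224 ≡ 117
306^32 ≡ 117^2 = 13689 ≡ 156
306^64 ≡ 156^2 = 24336 ≡ 46
101 = 64 + 32 + 4 + 1, so 306^101 ≡ 46·156·140·306 ≡ 48 (mod 347)
213·48 = 10224 ≡ 161 (mod 347)
339 ≠ 161, so verification fails.

does not verify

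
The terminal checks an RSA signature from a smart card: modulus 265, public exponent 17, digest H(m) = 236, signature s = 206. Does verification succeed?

s^2 ≡ 206^2 = 42436 ≡ 36
s^4 ≡ 36^2 = 1296 ≡ 236
s^8 ≡ 236^2 = 55696 ≡ 46
s^16 ≡ 46^2 = 2116 ≡ 261
17 = 16 + 1, so s^17 ≡ 261·206 ≡ 236 (mod 265)
Since 236 equals the digest 236, verification succeeds.

passes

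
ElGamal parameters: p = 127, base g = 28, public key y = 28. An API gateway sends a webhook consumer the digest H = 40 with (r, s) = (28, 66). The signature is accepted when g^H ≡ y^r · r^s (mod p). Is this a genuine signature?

Left side g^H mod p:
28^40 mod 127 = 103
Right side y^r · r^s mod p:
28^28 mod 127 = 99
28^66 mod 127 = 19
99·19 = 1881 ≡ 103 (mod 127)
103 ≡ 103 (mod 127), so the signature is genuine.

genuine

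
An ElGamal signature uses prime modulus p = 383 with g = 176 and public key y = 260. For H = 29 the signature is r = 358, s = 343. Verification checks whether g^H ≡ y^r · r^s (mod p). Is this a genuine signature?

Left side g^H mod p:
176^29 mod 383 = 160
Right side y^r · r^s mod p:
260^358 mod 383 = 266
358^343 mod 383 = 249
266·249 = 66234 ≡ 358 (mod 383)
160 ≠ 358, so verification fails.

forged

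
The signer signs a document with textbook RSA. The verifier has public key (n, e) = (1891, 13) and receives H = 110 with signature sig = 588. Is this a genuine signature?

forged

sig^2 ≡ 588^2 = 345744 ≡ 1582
sig^4 ≡ 1582^2 = 2502724 ≡ 931
sig^8 ≡ 931^2 = 866761 ≡ 683
13 = 8 + 4 + 1, so sig^13 ≡ 683·931·588 ≡ 1022 (mod 1891)
1022 ≠ 110, so verification fails.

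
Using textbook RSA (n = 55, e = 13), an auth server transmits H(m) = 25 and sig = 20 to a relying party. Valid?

yes

sig^13 mod 55 = 25
sig^13 mod 55 = 25 matches H(m).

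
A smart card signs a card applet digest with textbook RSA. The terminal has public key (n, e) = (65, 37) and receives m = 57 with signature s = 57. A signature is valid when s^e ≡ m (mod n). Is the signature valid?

valid

s^2 ≡ 57^2 = 3249 ≡ 64
s^4 ≡ 64^2 = 4096 ≡ 1
s^8 ≡ 1^2 = 1
s^16 ≡ 1^2 = 1
s^32 ≡ 1^2 = 1
37 = 32 + 4 + 1, so s^37 ≡ 1·1·57 ≡ 57 (mod 65)
s^37 mod 65 = 57 matches m.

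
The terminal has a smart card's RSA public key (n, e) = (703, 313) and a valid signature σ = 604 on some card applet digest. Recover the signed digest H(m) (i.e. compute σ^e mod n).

564

σ^2 ≡ 604^2 = 364816 ≡ 662
σ^4 ≡ 662^2 = 438244 ≡ 275
σ^8 ≡ 275^2 = 75625 ≡ 404
σ^16 ≡ 404^2 = 163216 ≡ 120
σ^32 ≡ 120^2 = 14400 ≡ 340
σ^64 ≡ 340^2 = 115600 ≡ 308
σ^128 ≡ 308^2 = 94864 ≡ 662
σ^256 ≡ 662^2 = 438244 ≡ 275
313 = 256 + 32 + 16 + 8 + 1, so σ^313 ≡ 275·340·120·404·604 ≡ 564 (mod 703)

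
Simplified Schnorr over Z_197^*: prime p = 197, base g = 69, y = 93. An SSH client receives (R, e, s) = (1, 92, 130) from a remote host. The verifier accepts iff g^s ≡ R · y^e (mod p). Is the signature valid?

invalid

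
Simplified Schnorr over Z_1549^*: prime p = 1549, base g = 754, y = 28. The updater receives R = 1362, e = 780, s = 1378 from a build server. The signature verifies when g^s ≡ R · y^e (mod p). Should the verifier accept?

accept

g^s mod p:
754^1378 mod 1549 = 186
R · y^e mod p:
28^780 mod 1549 = 1051
1362·1051 = 1431462 ≡ 186 (mod 1549)
186 ≡ 186 (mod 1549); signature holds.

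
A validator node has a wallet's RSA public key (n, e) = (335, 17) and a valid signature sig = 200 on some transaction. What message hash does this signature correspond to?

sig^17 mod 335 = 200

200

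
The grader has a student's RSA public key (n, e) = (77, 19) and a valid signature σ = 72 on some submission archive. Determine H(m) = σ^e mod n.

2

Squares mod 77: σ^1≡72, σ^2≡25, σ^4≡9, σ^8≡4, σ^16≡16
19 = 16 + 2 + 1, so σ^19 ≡ 16·25·72 ≡ 2 (mod 77)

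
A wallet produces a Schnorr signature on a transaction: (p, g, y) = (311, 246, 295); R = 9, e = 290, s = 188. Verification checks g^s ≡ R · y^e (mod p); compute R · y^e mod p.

159

Squares mod 311: 295^1≡295, 295^2≡256, 295^4≡226, 295^8≡72, 295^16≡208, 295^32≡35, 295^64≡292, 295^128≡50, 295^256≡12
290 = 256 + 32 + 2, so 295^290 ≡ 12·35·256 ≡ 225 (mod 311)
R · y^e ≡ 9·225 = 2025 ≡ 159 (mod 311)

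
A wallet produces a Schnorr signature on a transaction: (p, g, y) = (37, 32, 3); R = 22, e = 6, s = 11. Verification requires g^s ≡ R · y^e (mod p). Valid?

g^s mod p:
32^11 mod 37 = 35
R · y^e mod p:
3^6 mod 37 = 26
22·26 = 572 ≡ 17 (mod 37)
35 ≠ 17; the check fails.

no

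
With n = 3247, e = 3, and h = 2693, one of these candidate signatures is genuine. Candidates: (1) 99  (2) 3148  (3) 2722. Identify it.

Candidate 1: Squares mod 3247: 99^1≡99, 99^2≡60; 3 = 2 + 1, so 99^3 ≡ 60·99 ≡ 2693 (mod 3247)
  → matches h = 2693
Candidate 2: Squares mod 3247: 3148^1≡3148, 3148^2≡60; 3 = 2 + 1, so 3148^3 ≡ 60·3148 ≡ 554 (mod 3247)
Candidate 3: Squares mod 3247: 2722^1≡2722, 2722^2≡2877; 3 = 2 + 1, so 2722^3 ≡ 2877·2722 ≡ 2677 (mod 3247)

1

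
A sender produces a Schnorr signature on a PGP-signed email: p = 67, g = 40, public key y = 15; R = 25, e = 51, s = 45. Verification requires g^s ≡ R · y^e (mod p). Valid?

g^s mod p:
40^2 = 1600 ≡ 59
40^4 ≡ 59^2 = 3481 ≡ 64
40^8 ≡ 64^2 = 4096 ≡ 9
40^16 ≡ 9^2 = 81 ≡ 14
40^32 ≡ 14^2 = 196 ≡ 62
45 = 32 + 8 + 4 + 1, so 40^45 ≡ 62·9·64·40 ≡ 40 (mod 67)
R · y^e mod p:
15^2 = 225 ≡ 24
15^4 ≡ 24^2 = 576 ≡ 40
15^8 ≡ 40^2 = 1600 ≡ 59
15^16 ≡ 59^2 = 3481 ≡ 64
15^32 ≡ 64^2 = 4096 ≡ 9
51 = 32 + 16 + 2 + 1, so 15^51 ≡ 9·64·24·15 ≡ 62 (mod 67)
25·62 = 1550 ≡ 9 (mod 67)
40 ≠ 9; the check fails.

no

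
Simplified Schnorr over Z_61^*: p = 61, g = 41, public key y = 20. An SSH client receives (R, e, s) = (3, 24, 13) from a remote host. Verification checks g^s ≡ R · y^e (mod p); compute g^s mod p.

52

Squares mod 61: 41^1≡41, 41^2≡34, 41^4≡58, 41^8≡9
13 = 8 + 4 + 1, so 41^13 ≡ 9·58·41 ≡ 52 (mod 61)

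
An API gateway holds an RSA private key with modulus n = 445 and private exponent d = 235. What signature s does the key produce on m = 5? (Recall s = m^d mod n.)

m^2 ≡ 5^2 = 25
m^4 ≡ 25^2 = 625 ≡ 180
m^8 ≡ 180^2 = 32400 ≡ 360
m^16 ≡ 360^2 = 129600 ≡ 105
m^32 ≡ 105^2 = 11025 ≡ 345
m^64 ≡ 345^2 = 119025 ≡ 210
m^128 ≡ 210^2 = 44100 ≡ 45
235 = 128 + 64 + 32 + 8 + 2 + 1, so m^235 ≡ 45·210·345·360·25·5 ≡ 110 (mod 445)

110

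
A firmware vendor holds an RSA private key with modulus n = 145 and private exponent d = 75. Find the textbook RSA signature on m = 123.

m^75 mod 145 = 132

132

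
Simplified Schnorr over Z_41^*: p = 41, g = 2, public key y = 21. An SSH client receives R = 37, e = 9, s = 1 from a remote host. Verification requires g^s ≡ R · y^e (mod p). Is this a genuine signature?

forged

g^s mod p:
2^1 mod 41 = 2
R · y^e mod p:
21^9 mod 41 = 39
37·39 = 1443 ≡ 8 (mod 41)
2 ≠ 8; the check fails.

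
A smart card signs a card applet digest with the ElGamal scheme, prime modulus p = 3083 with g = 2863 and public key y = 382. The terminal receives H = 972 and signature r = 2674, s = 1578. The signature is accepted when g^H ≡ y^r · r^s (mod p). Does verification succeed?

Left side g^H mod p:
2863^2 = 8196769 ≡ 2155
2863^4 ≡ 2155^2 = 4644025 ≡ 1027
2863^8 ≡ 1027^2 = 1054729 ≡ 343
2863^16 ≡ 343^2 = 117649 ≡ 495
2863^32 ≡ 495^2 = 245025 ≡ 1468
2863^64 ≡ 1468^2 = 2155024 ≡ 7
2863^128 ≡ 7^2 = 49
2863^256 ≡ 49^2 = 2401
2863^512 ≡ 2401^2 = 5764801 ≡ 2674
972 = 512 + 256 + 128 + 64 + 8 + 4, so 2863^972 ≡ 2674·2401·49·7·343·1027 ≡ 2674 (mod 3083)
Right side y^r · r^s mod p:
382^2 = 145924 ≡ 1023
382^4 ≡ 1023^2 = 1046529 ≡ 1392
382^8 ≡ 1392^2 = 1937664 ≡ 1540
382^16 ≡ 1540^2 = 2371600 ≡ 773
382^32 ≡ 773^2 = 597529 ≡ 2510
382^64 ≡ 2510^2 = 6300100 ≡ 1531
382^128 ≡ 1531^2 = 2343961 ≡ 881
382^256 ≡ 881^2 = 776161 ≡ 2328
382^512 ≡ 2328^2 = 5419584 ≡ 2753
382^1024 ≡ 2753^2 = 7579009 ≡ 995
382^2048 ≡ 995^2 = 990025 ≡ 382
2674 = 2048 + 512 + 64 + 32 + 16 + 2, so 382^2674 ≡ 382·2753·1531·2510·773·1023 ≡ 2753 (mod 3083)
2674^2 = 7150276 ≡ 799
2674^4 ≡ 799^2 = 638401 ≡ 220
2674^8 ≡ 220^2 = 48400 ≡ 2155
2674^16 ≡ 2155^2 = 4644025 ≡ 1027
2674^32 ≡ 1027^2 = 1054729 ≡ 343
2674^64 ≡ 343^2 = 117649 ≡ 495
2674^128 ≡ 495^2 = 245025 ≡ 1468
2674^256 ≡ 1468^2 = 2155024 ≡ 7
2674^512 ≡ 7^2 = 49
2674^1024 ≡ 49^2 = 2401
1578 = 1024 + 512 + 32 + 8 + 2, so 2674^1578 ≡ 2401·49·343·2155·799 ≡ 773 (mod 3083)
2753·773 = 2128069 ≡ 799 (mod 3083)
2674 ≠ 799, so verification fails.

fails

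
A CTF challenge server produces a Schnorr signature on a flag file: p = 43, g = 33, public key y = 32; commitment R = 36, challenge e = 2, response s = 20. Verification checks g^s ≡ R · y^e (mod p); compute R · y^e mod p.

32^2 = 1024 ≡ 35
R · y^e ≡ 36·35 = 1260 ≡ 13 (mod 43)

13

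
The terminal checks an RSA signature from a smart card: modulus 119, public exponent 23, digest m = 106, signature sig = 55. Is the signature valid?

invalid

Squares mod 119: sig^1≡55, sig^2≡50, sig^4≡1, sig^8≡1, sig^16≡1
23 = 16 + 4 + 2 + 1, so sig^23 ≡ 1·1·50·55 ≡ 13 (mod 119)
sig^23 mod 119 = 13, but m = 106.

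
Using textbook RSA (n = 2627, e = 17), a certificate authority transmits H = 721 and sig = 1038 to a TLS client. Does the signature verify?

verifies

sig^17 mod 2627 = 721
721 = H, so the signature checks out.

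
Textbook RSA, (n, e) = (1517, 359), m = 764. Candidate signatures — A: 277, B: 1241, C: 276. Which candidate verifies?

C

Candidate A: Squares mod 1517: 277^1≡277, 277^2≡879, 277^4≡488, 277^8≡1492, 277^16≡625, 277^32≡756, 277^64≡1144, 277^128≡1082, 277^256≡1117; 359 = 256 + 64 + 32 + 4 + 2 + 1, so 277^359 ≡ 1117·1144·756·488·879·277 ≡ 701 (mod 1517)
Candidate B: Squares mod 1517: 1241^1≡1241, 1241^2≡326, 1241^4≡86, 1241^8≡1328, 1241^16≡830, 1241^32≡182, 1241^64≡1267, 1241^128≡303, 1241^256≡789; 359 = 256 + 64 + 32 + 4 + 2 + 1, so 1241^359 ≡ 789·1267·182·86·326·1241 ≡ 753 (mod 1517)
Candidate C: Squares mod 1517: 276^1≡276, 276^2≡326, 276^4≡86, 276^8≡1328, 276^16≡830, 276^32≡182, 276^64≡1267, 276^128≡303, 276^256≡789; 359 = 256 + 64 + 32 + 4 + 2 + 1, so 276^359 ≡ 789·1267·182·86·326·276 ≡ 764 (mod 1517)
  → matches m = 764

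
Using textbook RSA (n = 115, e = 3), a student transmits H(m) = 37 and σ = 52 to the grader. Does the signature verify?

σ^2 ≡ 52^2 = 2704 ≡ 59
3 = 2 + 1, so σ^3 ≡ 59·52 ≡ 78 (mod 115)
The recovered value 78 does not match the digest 37.

does not verify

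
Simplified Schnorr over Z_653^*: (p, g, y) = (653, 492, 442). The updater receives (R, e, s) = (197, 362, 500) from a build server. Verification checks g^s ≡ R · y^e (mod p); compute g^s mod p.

575

492^500 mod 653 = 575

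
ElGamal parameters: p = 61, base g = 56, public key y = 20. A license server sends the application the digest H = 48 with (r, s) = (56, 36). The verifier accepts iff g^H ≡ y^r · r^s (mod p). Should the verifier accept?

Left side g^H mod p:
56^2 = 3136 ≡ 25
56^4 ≡ 25^2 = 625 ≡ 15
56^8 ≡ 15^2 = 225 ≡ 42
56^16 ≡ 42^2 = 1764 ≡ 56
56^32 ≡ 56^2 = 3136 ≡ 25
48 = 32 + 16, so 56^48 ≡ 25·56 ≡ 58 (mod 61)
Right side y^r · r^s mod p:
20^2 = 400 ≡ 34
20^4 ≡ 34^2 = 1156 ≡ 58
20^8 ≡ 58^2 = 3364 ≡ 9
20^16 ≡ 9^2 = 81 ≡ 20
20^32 ≡ 20^2 = 400 ≡ 34
56 = 32 + 16 + 8, so 20^56 ≡ 34·20·9 ≡ 20 (mod 61)
56^2 = 3136 ≡ 25
56^4 ≡ 25^2 = 625 ≡ 15
56^8 ≡ 15^2 = 225 ≡ 42
56^16 ≡ 42^2 = 1764 ≡ 56
56^32 ≡ 56^2 = 3136 ≡ 25
36 = 32 + 4, so 56^36 ≡ 25·15 ≡ 9 (mod 61)
20·9 = 180 ≡ 58 (mod 61)
58 ≡ 58 (mod 61), so the signature is genuine.

accept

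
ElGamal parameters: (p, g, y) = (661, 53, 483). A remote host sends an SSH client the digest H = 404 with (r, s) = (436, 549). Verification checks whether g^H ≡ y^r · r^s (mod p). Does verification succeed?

fails

Left side g^H mod p:
53^404 mod 661 = 370
Right side y^r · r^s mod p:
483^436 mod 661 = 500
436^549 mod 661 = 31
500·31 = 15500 ≡ 297 (mod 661)
370 ≠ 297, so verification fails.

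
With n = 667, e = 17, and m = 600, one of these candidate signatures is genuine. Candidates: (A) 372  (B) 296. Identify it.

A

Candidate A: 372^2 = 138384 ≡ 315; 372^4 ≡ 315^2 = 99225 ≡ 509; 372^8 ≡ 509^2 = 259081 ≡ 285; 372^16 ≡ 285^2 = 81225 ≡ 518; 17 = 16 + 1, so 372^17 ≡ 518·372 ≡ 600 (mod 667)
  → matches m = 600
Candidate B: 296^2 = 87616 ≡ 239; 296^4 ≡ 239^2 = 57121 ≡ 426; 296^8 ≡ 426^2 = 181476 ≡ 52; 296^16 ≡ 52^2 = 2704 ≡ 36; 17 = 16 + 1, so 296^17 ≡ 36·296 ≡ 651 (mod 667)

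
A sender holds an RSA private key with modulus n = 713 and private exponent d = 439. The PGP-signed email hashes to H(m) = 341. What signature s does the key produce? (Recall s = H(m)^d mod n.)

(H(m))^2 ≡ 341^2 = 116281 ≡ 62
(H(m))^4 ≡ 62^2 = 3844 ≡ 279
(H(m))^8 ≡ 279^2 = 77841 ≡ 124
(H(m))^16 ≡ 124^2 = 15376 ≡ 403
(H(m))^32 ≡ 403^2 = 162409 ≡ 558
(H(m))^64 ≡ 558^2 = 311364 ≡ 496
(H(m))^128 ≡ 496^2 = 246016 ≡ 31
(H(m))^256 ≡ 31^2 = 961 ≡ 248
439 = 256 + 128 + 32 + 16 + 4 + 2 + 1, so (H(m))^439 ≡ 248·31·558·403·279·62·341 ≡ 155 (mod 713)

155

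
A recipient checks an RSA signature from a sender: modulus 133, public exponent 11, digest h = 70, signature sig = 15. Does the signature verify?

sig^2 ≡ 15^2 = 225 ≡ 92
sig^4 ≡ 92^2 = 8464 ≡ 85
sig^8 ≡ 85^2 = 7225 ≡ 43
11 = 8 + 2 + 1, so sig^11 ≡ 43·92·15 ≡ 22 (mod 133)
22 ≠ 70, so verification fails.

does not verify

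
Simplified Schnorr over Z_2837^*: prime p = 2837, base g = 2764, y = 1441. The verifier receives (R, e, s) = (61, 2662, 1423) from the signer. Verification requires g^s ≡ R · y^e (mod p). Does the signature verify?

verifies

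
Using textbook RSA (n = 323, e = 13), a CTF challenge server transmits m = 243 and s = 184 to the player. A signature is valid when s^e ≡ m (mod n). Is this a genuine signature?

s^2 ≡ 184^2 = 33856 ≡ 264
s^4 ≡ 264^2 = 69696 ≡ 251
s^8 ≡ 251^2 = 63001 ≡ 16
13 = 8 + 4 + 1, so s^13 ≡ 16·251·184 ≡ 243 (mod 323)
s^13 mod 323 = 243 matches m.

genuine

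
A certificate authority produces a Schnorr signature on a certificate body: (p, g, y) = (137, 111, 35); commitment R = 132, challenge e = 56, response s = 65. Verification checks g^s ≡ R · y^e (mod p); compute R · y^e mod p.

24

Squares mod 137: 35^1≡35, 35^2≡129, 35^4≡64, 35^8≡123, 35^16≡59, 35^32≡56
56 = 32 + 16 + 8, so 35^56 ≡ 56·59·123 ≡ 50 (mod 137)
R · y^e ≡ 132·50 = 6600 ≡ 24 (mod 137)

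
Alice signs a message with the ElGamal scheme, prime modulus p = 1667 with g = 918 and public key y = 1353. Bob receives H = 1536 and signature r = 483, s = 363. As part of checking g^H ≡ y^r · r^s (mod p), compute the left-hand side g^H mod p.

1206

918^2 = 842724 ≡ 889
918^4 ≡ 889^2 = 790321 ≡ 163
918^8 ≡ 163^2 = 26569 ≡ 1564
918^16 ≡ 1564^2 = 2446096 ≡ 607
918^32 ≡ 607^2 = 368449 ≡ 42
918^64 ≡ 42^2 = 1764 ≡ 97
918^128 ≡ 97^2 = 9409 ≡ 1074
918^256 ≡ 1074^2 = 1153476 ≡ 1579
918^512 ≡ 1579^2 = 2493241 ≡ 1076
918^1024 ≡ 1076^2 = 1157776 ≡ 878
1536 = 1024 + 512, so 918^1536 ≡ 878·1076 ≡ 1206 (mod 1667)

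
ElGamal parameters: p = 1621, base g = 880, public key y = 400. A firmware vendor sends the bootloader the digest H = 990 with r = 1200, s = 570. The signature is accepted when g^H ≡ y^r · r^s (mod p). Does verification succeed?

Left side g^H mod p:
880^2 = 774400 ≡ 1183
880^4 ≡ 1183^2 = 1399489 ≡ 566
880^8 ≡ 566^2 = 320356 ≡ 1019
880^16 ≡ 1019^2 = 1038361 ≡ 921
880^32 ≡ 921^2 = 848241 ≡ 458
880^64 ≡ 458^2 = 209764 ≡ 655
880^128 ≡ 655^2 = 429025 ≡ 1081
880^256 ≡ 1081^2 = 1168561 ≡ 1441
880^512 ≡ 1441^2 = 2076481 ≡ 1601
990 = 512 + 256 + 128 + 64 + 16 + 8 + 4 + 2, so 880^990 ≡ 1601·1441·1081·655·921·1019·566·1183 ≡ 1 (mod 1621)
Right side y^r · r^s mod p:
400^2 = 160000 ≡ 1142
400^4 ≡ 1142^2 = 1304164 ≡ 880
400^8 ≡ 880^2 = 774400 ≡ 1183
400^16 ≡ 1183^2 = 1399489 ≡ 566
400^32 ≡ 566^2 = 320356 ≡ 1019
400^64 ≡ 1019^2 = 1038361 ≡ 921
400^128 ≡ 921^2 = 848241 ≡ 458
400^256 ≡ 458^2 = 209764 ≡ 655
400^512 ≡ 655^2 = 429025 ≡ 1081
400^1024 ≡ 1081^2 = 1168561 ≡ 1441
1200 = 1024 + 128 + 32 + 16, so 400^1200 ≡ 1441·458·1019·566 ≡ 184 (mod 1621)
1200^2 = 1440000 ≡ 552
1200^4 ≡ 552^2 = 304704 ≡ 1577
1200^8 ≡ 1577^2 = 2486929 ≡ 315
1200^16 ≡ 315^2 = 99225 ≡ 344
1200^32 ≡ 344^2 = 118336 ≡ 3
1200^64 ≡ 3^2 = 9
1200^128 ≡ 9^2 = 81
1200^256 ≡ 81^2 = 6561 ≡ 77
1200^512 ≡ 77^2 = 5929 ≡ 1066
570 = 512 + 32 + 16 + 8 + 2, so 1200^570 ≡ 1066·3·344·315·552 ≡ 1436 (mod 1621)
184·1436 = 264224 ≡ 1 (mod 1621)
1 ≡ 1 (mod 1621), so the signature is genuine.

passes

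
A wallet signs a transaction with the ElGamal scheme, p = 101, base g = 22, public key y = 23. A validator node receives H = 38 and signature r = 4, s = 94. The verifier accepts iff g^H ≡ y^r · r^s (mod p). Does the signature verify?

Left side g^H mod p:
22^38 mod 101 = 68
Right side y^r · r^s mod p:
23^4 mod 101 = 71
4^94 mod 101 = 92
71·92 = 6532 ≡ 68 (mod 101)
68 ≡ 68 (mod 101), so the signature is genuine.

verifies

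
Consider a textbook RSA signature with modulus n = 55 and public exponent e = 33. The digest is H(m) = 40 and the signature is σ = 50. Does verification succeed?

σ^2 ≡ 50^2 = 2500 ≡ 25
σ^4 ≡ 25^2 = 625 ≡ 20
σ^8 ≡ 20^2 = 400 ≡ 15
σ^16 ≡ 15^2 = 225 ≡ 5
σ^32 ≡ 5^2 = 25
33 = 32 + 1, so σ^33 ≡ 25·50 ≡ 40 (mod 55)
40 = H(m), so the signature checks out.

passes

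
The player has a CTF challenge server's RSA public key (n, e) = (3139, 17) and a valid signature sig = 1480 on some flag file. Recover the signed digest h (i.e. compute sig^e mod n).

1538

sig^17 mod 3139 = 1538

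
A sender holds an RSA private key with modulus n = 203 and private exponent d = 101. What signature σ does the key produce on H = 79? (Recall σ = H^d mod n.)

H^2 ≡ 79^2 = 6241 ≡ 151
H^4 ≡ 151^2 = 22801 ≡ 65
H^8 ≡ 65^2 = 4225 ≡ 165
H^16 ≡ 165^2 = 27225 ≡ 23
H^32 ≡ 23^2 = 529 ≡ 123
H^64 ≡ 123^2 = 15129 ≡ 107
101 = 64 + 32 + 4 + 1, so H^101 ≡ 107·123·65·79 ≡ 193 (mod 203)

193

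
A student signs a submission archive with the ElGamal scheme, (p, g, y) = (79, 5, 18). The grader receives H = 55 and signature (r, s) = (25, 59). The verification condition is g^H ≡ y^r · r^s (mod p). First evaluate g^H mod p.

5^2 = 25
5^4 ≡ 25^2 = 625 ≡ 72
5^8 ≡ 72^2 = 5184 ≡ 49
5^16 ≡ 49^2 = 2401 ≡ 31
5^32 ≡ 31^2 = 961 ≡ 13
55 = 32 + 16 + 4 + 2 + 1, so 5^55 ≡ 13·31·72·25·5 ≡ 31 (mod 79)

31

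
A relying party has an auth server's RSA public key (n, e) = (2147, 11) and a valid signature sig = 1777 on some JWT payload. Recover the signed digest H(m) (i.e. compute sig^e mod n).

Squares mod 2147: sig^1≡1777, sig^2≡1639, sig^4≡424, sig^8≡1575
11 = 8 + 2 + 1, so sig^11 ≡ 1575·1639·1777 ≡ 52 (mod 2147)

52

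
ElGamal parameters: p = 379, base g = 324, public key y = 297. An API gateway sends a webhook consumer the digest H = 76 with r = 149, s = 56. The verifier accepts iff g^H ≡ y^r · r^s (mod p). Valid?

Left side g^H mod p:
324^2 = 104976 ≡ 372
324^4 ≡ 372^2 = 138384 ≡ 49
324^8 ≡ 49^2 = 2401 ≡ 127
324^16 ≡ 127^2 = 16129 ≡ 211
324^32 ≡ 211^2 = 44521 ≡ 178
324^64 ≡ 178^2 = 31684 ≡ 227
76 = 64 + 8 + 4, so 324^76 ≡ 227·127·49 ≡ 88 (mod 379)
Right side y^r · r^s mod p:
297^2 = 88209 ≡ 281
297^4 ≡ 281^2 = 78961 ≡ 129
297^8 ≡ 129^2 = 16641 ≡ 344
297^16 ≡ 344^2 = 118336 ≡ 88
297^32 ≡ 88^2 = 7744 ≡ 164
297^64 ≡ 164^2 = 26896 ≡ 366
297^128 ≡ 366^2 = 133956 ≡ 169
149 = 128 + 16 + 4 + 1, so 297^149 ≡ 169·88·129·297 ≡ 62 (mod 379)
149^2 = 22201 ≡ 219
149^4 ≡ 219^2 = 47961 ≡ 207
149^8 ≡ 207^2 = 42849 ≡ 22
149^16 ≡ 22^2 = 484 ≡ 105
149^32 ≡ 105^2 = 11025 ≡ 34
56 = 32 + 16 + 8, so 149^56 ≡ 34·105·22 ≡ 87 (mod 379)
62·87 = 5394 ≡ 88 (mod 379)
88 ≡ 88 (mod 379), so the signature is genuine.

yes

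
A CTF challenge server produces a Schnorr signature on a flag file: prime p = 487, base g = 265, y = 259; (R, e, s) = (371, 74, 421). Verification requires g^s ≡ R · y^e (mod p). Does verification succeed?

passes

g^s mod p:
265^2 = 70225 ≡ 97
265^4 ≡ 97^2 = 9409 ≡ 156
265^8 ≡ 156^2 = 24336 ≡ 473
265^16 ≡ 473^2 = 223729 ≡ 196
265^32 ≡ 196^2 = 38416 ≡ 430
265^64 ≡ 430^2 = 184900 ≡ 327
265^128 ≡ 327^2 = 106929 ≡ 276
265^256 ≡ 276^2 = 76176 ≡ 204
421 = 256 + 128 + 32 + 4 + 1, so 265^421 ≡ 204·276·430·156·265 ≡ 377 (mod 487)
R · y^e mod p:
259^2 = 67081 ≡ 362
259^4 ≡ 362^2 = 131044 ≡ 41
259^8 ≡ 41^2 = 1681 ≡ 220
259^16 ≡ 220^2 = 48400 ≡ 187
259^32 ≡ 187^2 = 34969 ≡ 392
259^64 ≡ 392^2 = 153664 ≡ 259
74 = 64 + 8 + 2, so 259^74 ≡ 259·220·362 ≡ 362 (mod 487)
371·362 = 134302 ≡ 377 (mod 487)
377 ≡ 377 (mod 487); signature holds.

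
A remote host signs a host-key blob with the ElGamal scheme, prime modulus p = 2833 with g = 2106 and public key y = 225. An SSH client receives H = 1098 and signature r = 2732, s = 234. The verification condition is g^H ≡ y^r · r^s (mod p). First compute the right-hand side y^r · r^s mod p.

465

225^2 = 50625 ≡ 2464
225^4 ≡ 2464^2 = 6071296 ≡ 177
225^8 ≡ 177^2 = 31329 ≡ 166
225^16 ≡ 166^2 = 27556 ≡ 2059
225^32 ≡ 2059^2 = 4239481 ≡ 1313
225^64 ≡ 1313^2 = 1723969 ≡ 1505
225^128 ≡ 1505^2 = 2265025 ≡ 1458
225^256 ≡ 1458^2 = 2125764 ≡ 1014
225^512 ≡ 1014^2 = 1028196 ≡ 2650
225^1024 ≡ 2650^2 = 7022500 ≡ 2326
225^2048 ≡ 2326^2 = 5410276 ≡ 2079
2732 = 2048 + 512 + 128 + 32 + 8 + 4, so 225^2732 ≡ 2079·2650·1458·1313·166·177 ≡ 1610 (mod 2833)
2732^2 = 7463824 ≡ 1702
2732^4 ≡ 1702^2 = 2896804 ≡ 1478
2732^8 ≡ 1478^2 = 2184484 ≡ 241
2732^16 ≡ 241^2 = 58081 ≡ 1421
2732^32 ≡ 1421^2 = 2019241 ≡ 2145
2732^64 ≡ 2145^2 = 4601025 ≡ 233
2732^128 ≡ 233^2 = 54289 ≡ 462
234 = 128 + 64 + 32 + 8 + 2, so 2732^234 ≡ 462·233·2145·241·1702 ≡ 1364 (mod 2833)
y^r · r^s ≡ 1610·1364 = 2196040 ≡ 465 (mod 2833)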